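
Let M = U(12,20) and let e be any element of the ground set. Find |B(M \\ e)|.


Deleting e from U(12,20) gives U(12,19) since n > r.
Bases of U(12,19) = C(19,12) = 19! / (12! * 7!) = 50388.

50388


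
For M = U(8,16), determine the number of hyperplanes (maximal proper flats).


Hyperplanes of U(8,16) are flats of rank 7.
In a uniform matroid, these are exactly the (7)-element subsets.
Count = (16 choose 7) = 11440.

11440


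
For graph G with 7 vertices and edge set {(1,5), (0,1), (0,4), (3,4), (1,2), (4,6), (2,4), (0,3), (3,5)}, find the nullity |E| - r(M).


Cycle rank (nullity) = |E| - r(M) = |E| - (|V| - c).
|E| = 9, |V| = 7, c = 1.
Nullity = 9 - (7 - 1) = 9 - 6 = 3.

3


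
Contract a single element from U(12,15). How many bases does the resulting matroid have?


Contracting e from U(12,15) gives U(11,14).
Bases of U(11,14) = C(14,11) = 364.

364


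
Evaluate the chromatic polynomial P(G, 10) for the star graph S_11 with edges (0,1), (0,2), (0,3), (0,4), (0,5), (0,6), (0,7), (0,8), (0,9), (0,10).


P(tree, k) = k * (k-1)^(10) for any tree on 11 vertices.
P(10) = 10 * 9^10 = 10 * 3486784401 = 34867844010.

34867844010


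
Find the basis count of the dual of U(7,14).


The dual of U(r,n) is U(n-r, n) = U(7,14).
Bases of U(7,14) are all (7)-element subsets.
|B(M*)| = (14 choose 7) = 3432.

3432


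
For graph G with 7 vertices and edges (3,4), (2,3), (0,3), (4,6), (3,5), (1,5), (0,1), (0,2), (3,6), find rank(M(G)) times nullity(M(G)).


r(M) = |V| - c = 7 - 1 = 6.
nullity = |E| - r(M) = 9 - 6 = 3.
Product = 6 * 3 = 18.

18


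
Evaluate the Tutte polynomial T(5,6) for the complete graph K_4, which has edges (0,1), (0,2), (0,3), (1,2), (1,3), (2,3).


T(K_4; x,y) = x^3 + 3x^2 + 4xy + 2x + y^3 + 3y^2 + 2y.
Substituting x=5, y=6:
= 125 + 75 + 120 + 10 + 216 + 108 + 12
= 666.

666


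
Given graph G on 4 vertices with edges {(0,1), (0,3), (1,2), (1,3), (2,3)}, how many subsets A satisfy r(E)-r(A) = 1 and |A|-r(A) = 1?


R(x,y) = sum over A in 2^E of x^(r(E)-r(A)) * y^(|A|-r(A)).
G has 4 vertices, 5 edges. r(E) = 3.
Enumerate all 2^5 = 32 subsets.
Count subsets with r(E)-r(A)=1 and |A|-r(A)=1: 2.

2


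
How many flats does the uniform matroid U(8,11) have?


Flats of U(8,11): every subset of size < 8 is a flat, plus E itself.
Count = C(11,0) + C(11,1) + C(11,2) + C(11,3) + C(11,4) + C(11,5) + C(11,6) + C(11,7) + 1
     = 1 + 11 + 55 + 165 + 330 + 462 + 462 + 330 + 1
     = 1817.

1817


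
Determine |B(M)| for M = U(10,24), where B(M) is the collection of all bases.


Bases of U(10,24) are all 10-element subsets of the 24-element ground set.
Number of bases = C(24,10).
C(24,10) = 24! / (10! * 14!) = 1961256.

1961256


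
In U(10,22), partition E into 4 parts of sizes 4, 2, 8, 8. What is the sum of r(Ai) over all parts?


r(Ai) = min(|Ai|, 10) for each part.
Sum = min(4,10) + min(2,10) + min(8,10) + min(8,10)
    = 4 + 2 + 8 + 8
    = 22.

22


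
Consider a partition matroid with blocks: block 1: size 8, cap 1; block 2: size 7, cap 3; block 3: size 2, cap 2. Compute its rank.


Rank of a partition matroid = sum of min(|Si|, ci) for each block.
= min(8,1) + min(7,3) + min(2,2)
= 1 + 3 + 2
= 6.

6


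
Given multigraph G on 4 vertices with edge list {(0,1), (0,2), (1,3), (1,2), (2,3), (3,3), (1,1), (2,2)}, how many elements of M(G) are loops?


In a graphic matroid, a loop is a self-loop edge (u,u) with rank 0.
Examining all 8 edges for self-loops...
Self-loops found: (3,3), (1,1), (2,2)
Number of loops = 3.

3


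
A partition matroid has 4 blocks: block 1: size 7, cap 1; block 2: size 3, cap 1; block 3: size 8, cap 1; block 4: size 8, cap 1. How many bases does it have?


A basis picks exactly ci elements from block i.
Number of bases = product of C(|Si|, ci).
= C(7,1) * C(3,1) * C(8,1) * C(8,1)
= 7 * 3 * 8 * 8
= 1344.

1344


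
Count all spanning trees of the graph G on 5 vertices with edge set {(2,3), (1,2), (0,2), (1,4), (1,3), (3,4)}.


By Kirchhoff's matrix tree theorem, the number of spanning trees equals
the determinant of any cofactor of the Laplacian matrix L.
G has 5 vertices and 6 edges.
Computing the (4 x 4) cofactor determinant gives 8.

8


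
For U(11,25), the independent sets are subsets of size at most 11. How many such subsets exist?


Independent sets of U(11,25) are all subsets of size <= 11.
Count = (25 choose 0) + (25 choose 1) + (25 choose 2) + (25 choose 3) + (25 choose 4) + (25 choose 5) + (25 choose 6) + (25 choose 7) + (25 choose 8) + (25 choose 9) + (25 choose 10) + (25 choose 11)
     = 1 + 25 + 300 + 2300 + 12650 + 53130 + 177100 + 480700 + 1081575 + 2042975 + 3268760 + 4457400
     = 11576916.

11576916


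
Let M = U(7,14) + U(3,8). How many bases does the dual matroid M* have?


(M1+M2)* = M1* + M2*.
M1* = U(7,14), bases: C(14,7) = 3432.
M2* = U(5,8), bases: C(8,5) = 56.
|B(M*)| = 3432 * 56 = 192192.

192192


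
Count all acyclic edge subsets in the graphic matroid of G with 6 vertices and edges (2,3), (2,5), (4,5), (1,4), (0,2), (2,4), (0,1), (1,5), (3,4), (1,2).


An independent set in a graphic matroid is an acyclic edge subset.
G has 6 vertices and 10 edges.
Enumerate all 2^10 = 1024 subsets, checking for acyclicity.
Total independent sets = 430.

430


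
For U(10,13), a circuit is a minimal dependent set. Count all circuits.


In U(10,13), circuits are the (11)-element subsets.
Any set of 11 elements is dependent, and removing any one element gives
an independent set of size 10, so it is a minimal dependent set.
Number of circuits = (13 choose 11) = 78.

78


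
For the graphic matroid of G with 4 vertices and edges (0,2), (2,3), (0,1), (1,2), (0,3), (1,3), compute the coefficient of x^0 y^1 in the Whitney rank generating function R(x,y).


R(x,y) = sum over A in 2^E of x^(r(E)-r(A)) * y^(|A|-r(A)).
G has 4 vertices, 6 edges. r(E) = 3.
Enumerate all 2^6 = 64 subsets.
Count subsets with r(E)-r(A)=0 and |A|-r(A)=1: 15.

15


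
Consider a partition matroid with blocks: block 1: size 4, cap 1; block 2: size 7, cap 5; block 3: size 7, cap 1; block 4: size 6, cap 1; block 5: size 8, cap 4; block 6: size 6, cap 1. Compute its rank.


Rank of a partition matroid = sum of min(|Si|, ci) for each block.
= min(4,1) + min(7,5) + min(7,1) + min(6,1) + min(8,4) + min(6,1)
= 1 + 5 + 1 + 1 + 4 + 1
= 13.

13


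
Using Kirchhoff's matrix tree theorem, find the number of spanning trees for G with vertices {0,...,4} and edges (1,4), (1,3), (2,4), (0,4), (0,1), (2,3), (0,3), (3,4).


By Kirchhoff's matrix tree theorem, the number of spanning trees equals
the determinant of any cofactor of the Laplacian matrix L.
G has 5 vertices and 8 edges.
Computing the (4 x 4) cofactor determinant gives 40.

40


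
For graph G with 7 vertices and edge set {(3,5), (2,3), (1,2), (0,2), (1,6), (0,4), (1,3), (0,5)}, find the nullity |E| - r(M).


Cycle rank (nullity) = |E| - r(M) = |E| - (|V| - c).
|E| = 8, |V| = 7, c = 1.
Nullity = 8 - (7 - 1) = 8 - 6 = 2.

2


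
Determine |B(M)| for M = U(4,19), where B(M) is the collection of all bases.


Bases of U(4,19) are all 4-element subsets of the 19-element ground set.
Number of bases = C(19,4).
(19 choose 4) = 3876.

3876


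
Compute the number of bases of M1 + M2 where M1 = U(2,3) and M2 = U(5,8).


Bases of a direct sum M1 + M2: |B| = |B(M1)| * |B(M2)|.
|B(U(2,3))| = C(3,2) = 3.
|B(U(5,8))| = C(8,5) = 56.
Total bases = 3 * 56 = 168.

168


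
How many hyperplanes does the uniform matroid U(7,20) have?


Hyperplanes of U(7,20) are flats of rank 6.
In a uniform matroid, these are exactly the (6)-element subsets.
Count = C(20,6) = 20! / (6! * 14!) = 38760.

38760


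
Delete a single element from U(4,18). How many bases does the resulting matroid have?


Deleting e from U(4,18) gives U(4,17) since n > r.
Bases of U(4,17) = (17 choose 4) = 2380.

2380


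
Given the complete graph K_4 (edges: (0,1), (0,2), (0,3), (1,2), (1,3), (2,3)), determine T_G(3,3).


T(K_4; x,y) = x^3 + 3x^2 + 4xy + 2x + y^3 + 3y^2 + 2y.
Substituting x=3, y=3:
= 27 + 27 + 36 + 6 + 27 + 27 + 6
= 156.

156


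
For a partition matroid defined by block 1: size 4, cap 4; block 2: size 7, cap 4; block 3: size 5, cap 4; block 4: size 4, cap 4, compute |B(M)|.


A basis picks exactly ci elements from block i.
Number of bases = product of C(|Si|, ci).
= C(4,4) * C(7,4) * C(5,4) * C(4,4)
= 1 * 35 * 5 * 1
= 175.

175


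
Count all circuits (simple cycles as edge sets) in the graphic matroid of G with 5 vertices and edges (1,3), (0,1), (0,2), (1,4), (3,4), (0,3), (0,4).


A circuit in a graphic matroid = edge set of a simple cycle.
G has 5 vertices and 7 edges.
Enumerating all minimal edge subsets forming cycles...
Total circuits found: 7.

7


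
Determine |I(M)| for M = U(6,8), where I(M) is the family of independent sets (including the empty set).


Independent sets of U(6,8) are all subsets of size <= 6.
Count = (8 choose 0) + (8 choose 1) + (8 choose 2) + (8 choose 3) + (8 choose 4) + (8 choose 5) + (8 choose 6)
     = 1 + 8 + 28 + 56 + 70 + 56 + 28
     = 247.

247


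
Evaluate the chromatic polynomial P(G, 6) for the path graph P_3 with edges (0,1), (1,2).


P(P_3, k) = k * (k-1)^(2).
P(6) = 6 * 5^2 = 6 * 25 = 150.

150


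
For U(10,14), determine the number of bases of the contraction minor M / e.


Contracting e from U(10,14) gives U(9,13).
Bases of U(9,13) = C(13,9) = 715.

715


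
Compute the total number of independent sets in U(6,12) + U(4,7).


For a direct sum, |I(M1+M2)| = |I(M1)| * |I(M2)|.
|I(U(6,12))| = sum C(12,k) for k=0..6 = 2510.
|I(U(4,7))| = sum C(7,k) for k=0..4 = 99.
Total = 2510 * 99 = 248490.

248490


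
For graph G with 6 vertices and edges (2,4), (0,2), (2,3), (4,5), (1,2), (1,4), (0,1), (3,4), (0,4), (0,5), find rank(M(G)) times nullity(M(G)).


r(M) = |V| - c = 6 - 1 = 5.
nullity = |E| - r(M) = 10 - 5 = 5.
Product = 5 * 5 = 25.

25


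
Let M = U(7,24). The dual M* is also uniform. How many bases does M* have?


The dual of U(r,n) is U(n-r, n) = U(17,24).
Bases of U(17,24) are all (17)-element subsets.
|B(M*)| = (24 choose 17) = 346104.

346104


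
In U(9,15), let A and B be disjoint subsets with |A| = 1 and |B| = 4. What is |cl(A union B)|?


|A union B| = 1 + 4 = 5 (disjoint).
In U(9,15), cl(S) = S if |S| < 9, else cl(S) = E.
Since 5 < 9, cl(A union B) = A union B.
|cl(A union B)| = 5.

5


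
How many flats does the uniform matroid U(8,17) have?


Flats of U(8,17): every subset of size < 8 is a flat, plus E itself.
Count = (17 choose 0) + (17 choose 1) + (17 choose 2) + (17 choose 3) + (17 choose 4) + (17 choose 5) + (17 choose 6) + (17 choose 7) + 1
     = 1 + 17 + 136 + 680 + 2380 + 6188 + 12376 + 19448 + 1
     = 41227.

41227


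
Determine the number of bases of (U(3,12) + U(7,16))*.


(M1+M2)* = M1* + M2*.
M1* = U(9,12), bases: C(12,9) = 220.
M2* = U(9,16), bases: C(16,9) = 11440.
|B(M*)| = 220 * 11440 = 2516800.

2516800


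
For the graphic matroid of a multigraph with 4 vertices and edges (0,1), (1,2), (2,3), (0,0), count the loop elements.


In a graphic matroid, a loop is a self-loop edge (u,u) with rank 0.
Examining all 4 edges for self-loops...
Self-loops found: (0,0)
Number of loops = 1.

1


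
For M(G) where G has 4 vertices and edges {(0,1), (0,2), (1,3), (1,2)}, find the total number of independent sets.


An independent set in a graphic matroid is an acyclic edge subset.
G has 4 vertices and 4 edges.
Enumerate all 2^4 = 16 subsets, checking for acyclicity.
Total independent sets = 14.

14


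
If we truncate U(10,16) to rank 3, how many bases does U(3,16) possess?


Truncating U(10,16) to rank 3 gives U(3,16).
Bases of U(3,16) are all 3-element subsets of 16 elements.
Number of bases = C(16,3) = 16! / (3! * 13!) = 560.

560


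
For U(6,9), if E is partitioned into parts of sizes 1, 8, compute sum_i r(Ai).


r(Ai) = min(|Ai|, 6) for each part.
Sum = min(1,6) + min(8,6)
    = 1 + 6
    = 7.

7


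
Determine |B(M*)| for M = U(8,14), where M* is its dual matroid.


The dual of U(r,n) is U(n-r, n) = U(6,14).
Bases of U(6,14) are all (6)-element subsets.
|B(M*)| = C(14,6) = 14! / (6! * 8!) = 3003.

3003


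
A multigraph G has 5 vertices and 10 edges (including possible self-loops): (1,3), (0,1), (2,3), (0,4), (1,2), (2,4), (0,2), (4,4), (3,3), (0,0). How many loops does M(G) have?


In a graphic matroid, a loop is a self-loop edge (u,u) with rank 0.
Examining all 10 edges for self-loops...
Self-loops found: (4,4), (3,3), (0,0)
Number of loops = 3.

3


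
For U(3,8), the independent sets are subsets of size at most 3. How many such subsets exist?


Independent sets of U(3,8) are all subsets of size <= 3.
Count = C(8,0) + C(8,1) + C(8,2) + C(8,3)
     = 1 + 8 + 28 + 56
     = 93.

93


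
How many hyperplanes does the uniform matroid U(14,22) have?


Hyperplanes of U(14,22) are flats of rank 13.
In a uniform matroid, these are exactly the (13)-element subsets.
Count = (22 choose 13) = 497420.

497420


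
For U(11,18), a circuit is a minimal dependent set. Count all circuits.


In U(11,18), circuits are the (12)-element subsets.
Any set of 12 elements is dependent, and removing any one element gives
an independent set of size 11, so it is a minimal dependent set.
Number of circuits = C(18,12) = 18564.

18564


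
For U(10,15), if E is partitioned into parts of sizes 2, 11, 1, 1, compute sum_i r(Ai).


r(Ai) = min(|Ai|, 10) for each part.
Sum = min(2,10) + min(11,10) + min(1,10) + min(1,10)
    = 2 + 10 + 1 + 1
    = 14.

14


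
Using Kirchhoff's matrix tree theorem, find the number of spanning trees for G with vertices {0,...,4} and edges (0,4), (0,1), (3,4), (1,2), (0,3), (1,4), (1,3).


By Kirchhoff's matrix tree theorem, the number of spanning trees equals
the determinant of any cofactor of the Laplacian matrix L.
G has 5 vertices and 7 edges.
Computing the (4 x 4) cofactor determinant gives 16.

16


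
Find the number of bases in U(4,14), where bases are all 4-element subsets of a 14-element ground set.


Bases of U(4,14) are all 4-element subsets of the 14-element ground set.
Number of bases = C(14,4).
(14 choose 4) = 1001.

1001


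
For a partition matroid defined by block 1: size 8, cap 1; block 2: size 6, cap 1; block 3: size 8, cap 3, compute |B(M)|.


A basis picks exactly ci elements from block i.
Number of bases = product of C(|Si|, ci).
= C(8,1) * C(6,1) * C(8,3)
= 8 * 6 * 56
= 2688.

2688


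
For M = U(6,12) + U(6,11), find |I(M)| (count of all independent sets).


For a direct sum, |I(M1+M2)| = |I(M1)| * |I(M2)|.
|I(U(6,12))| = sum C(12,k) for k=0..6 = 2510.
|I(U(6,11))| = sum C(11,k) for k=0..6 = 1486.
Total = 2510 * 1486 = 3729860.

3729860


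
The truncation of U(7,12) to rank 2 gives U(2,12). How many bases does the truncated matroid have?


Truncating U(7,12) to rank 2 gives U(2,12).
Bases of U(2,12) are all 2-element subsets of 12 elements.
Number of bases = C(12,2) = (12 * 11) / (1 * 2) = 66.

66


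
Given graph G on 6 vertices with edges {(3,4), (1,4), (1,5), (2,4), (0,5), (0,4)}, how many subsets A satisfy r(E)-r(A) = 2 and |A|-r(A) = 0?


R(x,y) = sum over A in 2^E of x^(r(E)-r(A)) * y^(|A|-r(A)).
G has 6 vertices, 6 edges. r(E) = 5.
Enumerate all 2^6 = 64 subsets.
Count subsets with r(E)-r(A)=2 and |A|-r(A)=0: 20.

20


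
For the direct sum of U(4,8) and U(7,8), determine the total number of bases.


Bases of a direct sum M1 + M2: |B| = |B(M1)| * |B(M2)|.
|B(U(4,8))| = C(8,4) = 70.
|B(U(7,8))| = C(8,7) = 8.
Total bases = 70 * 8 = 560.

560


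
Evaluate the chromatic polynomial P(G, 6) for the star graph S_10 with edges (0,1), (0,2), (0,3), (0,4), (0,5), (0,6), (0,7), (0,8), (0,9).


P(tree, k) = k * (k-1)^(9) for any tree on 10 vertices.
P(6) = 6 * 5^9 = 6 * 1953125 = 11718750.

11718750


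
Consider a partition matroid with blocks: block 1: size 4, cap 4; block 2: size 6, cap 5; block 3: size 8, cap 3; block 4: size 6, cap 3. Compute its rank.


Rank of a partition matroid = sum of min(|Si|, ci) for each block.
= min(4,4) + min(6,5) + min(8,3) + min(6,3)
= 4 + 5 + 3 + 3
= 15.

15


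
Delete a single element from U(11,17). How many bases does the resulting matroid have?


Deleting e from U(11,17) gives U(11,16) since n > r.
Bases of U(11,16) = C(16,11) = 4368.

4368


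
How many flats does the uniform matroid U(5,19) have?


Flats of U(5,19): every subset of size < 5 is a flat, plus E itself.
Count = C(19,0) + C(19,1) + C(19,2) + C(19,3) + C(19,4) + 1
     = 1 + 19 + 171 + 969 + 3876 + 1
     = 5037.

5037


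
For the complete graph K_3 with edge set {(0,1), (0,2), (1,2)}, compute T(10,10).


T(K_3; x,y) = x^2 + x + y.
T(10,10) = 100 + 10 + 10 = 120.

120


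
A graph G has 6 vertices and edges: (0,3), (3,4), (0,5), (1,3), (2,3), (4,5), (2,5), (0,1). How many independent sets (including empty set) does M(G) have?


An independent set in a graphic matroid is an acyclic edge subset.
G has 6 vertices and 8 edges.
Enumerate all 2^8 = 256 subsets, checking for acyclicity.
Total independent sets = 186.

186


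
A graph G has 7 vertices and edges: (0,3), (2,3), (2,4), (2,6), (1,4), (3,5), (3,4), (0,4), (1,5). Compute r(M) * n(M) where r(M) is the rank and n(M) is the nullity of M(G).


r(M) = |V| - c = 7 - 1 = 6.
nullity = |E| - r(M) = 9 - 6 = 3.
Product = 6 * 3 = 18.

18


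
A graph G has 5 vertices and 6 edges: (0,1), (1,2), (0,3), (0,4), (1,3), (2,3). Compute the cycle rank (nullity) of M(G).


Cycle rank (nullity) = |E| - r(M) = |E| - (|V| - c).
|E| = 6, |V| = 5, c = 1.
Nullity = 6 - (5 - 1) = 6 - 4 = 2.

2


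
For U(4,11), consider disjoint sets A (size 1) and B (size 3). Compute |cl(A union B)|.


|A union B| = 1 + 3 = 4 (disjoint).
In U(4,11), cl(S) = S if |S| < 4, else cl(S) = E.
Since 4 >= 4, cl(A union B) = E.
|cl(A union B)| = 11.

11


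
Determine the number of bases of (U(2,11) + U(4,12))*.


(M1+M2)* = M1* + M2*.
M1* = U(9,11), bases: C(11,9) = 55.
M2* = U(8,12), bases: C(12,8) = 495.
|B(M*)| = 55 * 495 = 27225.

27225


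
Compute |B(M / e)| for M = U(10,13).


Contracting e from U(10,13) gives U(9,12).
Bases of U(9,12) = C(12,9) = 220.

220


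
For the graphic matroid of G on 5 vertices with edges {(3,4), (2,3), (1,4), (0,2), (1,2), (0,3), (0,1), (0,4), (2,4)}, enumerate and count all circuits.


A circuit in a graphic matroid = edge set of a simple cycle.
G has 5 vertices and 9 edges.
Enumerating all minimal edge subsets forming cycles...
Total circuits found: 22.

22


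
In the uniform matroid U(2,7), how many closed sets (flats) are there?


Flats of U(2,7): every subset of size < 2 is a flat, plus E itself.
Count = (7 choose 0) + (7 choose 1) + 1
     = 1 + 7 + 1
     = 9.

9


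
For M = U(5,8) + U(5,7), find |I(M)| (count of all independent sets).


For a direct sum, |I(M1+M2)| = |I(M1)| * |I(M2)|.
|I(U(5,8))| = sum C(8,k) for k=0..5 = 219.
|I(U(5,7))| = sum C(7,k) for k=0..5 = 120.
Total = 219 * 120 = 26280.

26280


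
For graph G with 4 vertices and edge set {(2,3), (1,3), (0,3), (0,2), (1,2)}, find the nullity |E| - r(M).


Cycle rank (nullity) = |E| - r(M) = |E| - (|V| - c).
|E| = 5, |V| = 4, c = 1.
Nullity = 5 - (4 - 1) = 5 - 3 = 2.

2


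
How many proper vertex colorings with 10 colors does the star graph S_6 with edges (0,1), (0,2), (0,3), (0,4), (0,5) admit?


P(tree, k) = k * (k-1)^(5) for any tree on 6 vertices.
P(10) = 10 * 9^5 = 10 * 59049 = 590490.

590490


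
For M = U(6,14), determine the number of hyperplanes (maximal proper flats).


Hyperplanes of U(6,14) are flats of rank 5.
In a uniform matroid, these are exactly the (5)-element subsets.
Count = (14 choose 5) = 2002.

2002


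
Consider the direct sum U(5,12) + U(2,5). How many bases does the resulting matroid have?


Bases of a direct sum M1 + M2: |B| = |B(M1)| * |B(M2)|.
|B(U(5,12))| = C(12,5) = 792.
|B(U(2,5))| = C(5,2) = 10.
Total bases = 792 * 10 = 7920.

7920


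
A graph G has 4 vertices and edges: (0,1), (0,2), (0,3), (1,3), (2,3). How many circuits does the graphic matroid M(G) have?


A circuit in a graphic matroid = edge set of a simple cycle.
G has 4 vertices and 5 edges.
Enumerating all minimal edge subsets forming cycles...
Total circuits found: 3.

3


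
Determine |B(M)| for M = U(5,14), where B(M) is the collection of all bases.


Bases of U(5,14) are all 5-element subsets of the 14-element ground set.
Number of bases = C(14,5).
C(14,5) = 2002.

2002


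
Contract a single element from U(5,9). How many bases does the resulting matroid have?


Contracting e from U(5,9) gives U(4,8).
Bases of U(4,8) = C(8,4) = 8! / (4! * 4!) = 70.

70


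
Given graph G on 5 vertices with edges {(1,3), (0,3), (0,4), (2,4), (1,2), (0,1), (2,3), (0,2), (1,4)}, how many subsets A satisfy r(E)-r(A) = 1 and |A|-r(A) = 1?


R(x,y) = sum over A in 2^E of x^(r(E)-r(A)) * y^(|A|-r(A)).
G has 5 vertices, 9 edges. r(E) = 4.
Enumerate all 2^9 = 512 subsets.
Count subsets with r(E)-r(A)=1 and |A|-r(A)=1: 51.

51


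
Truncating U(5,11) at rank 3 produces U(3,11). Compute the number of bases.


Truncating U(5,11) to rank 3 gives U(3,11).
Bases of U(3,11) are all 3-element subsets of 11 elements.
Number of bases = (11 choose 3) = 165.

165


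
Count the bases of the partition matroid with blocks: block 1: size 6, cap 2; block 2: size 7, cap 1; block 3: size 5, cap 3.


A basis picks exactly ci elements from block i.
Number of bases = product of C(|Si|, ci).
= C(6,2) * C(7,1) * C(5,3)
= 15 * 7 * 10
= 1050.

1050


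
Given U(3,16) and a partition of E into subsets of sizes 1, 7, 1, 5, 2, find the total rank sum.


r(Ai) = min(|Ai|, 3) for each part.
Sum = min(1,3) + min(7,3) + min(1,3) + min(5,3) + min(2,3)
    = 1 + 3 + 1 + 3 + 2
    = 10.

10


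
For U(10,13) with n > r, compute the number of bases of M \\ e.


Deleting e from U(10,13) gives U(10,12) since n > r.
Bases of U(10,12) = (12 choose 10) = 66.

66


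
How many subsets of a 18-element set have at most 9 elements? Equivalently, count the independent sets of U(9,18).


Independent sets of U(9,18) are all subsets of size <= 9.
Count = (18 choose 0) + (18 choose 1) + (18 choose 2) + (18 choose 3) + (18 choose 4) + (18 choose 5) + (18 choose 6) + (18 choose 7) + (18 choose 8) + (18 choose 9)
     = 1 + 18 + 153 + 816 + 3060 + 8568 + 18564 + 31824 + 43758 + 48620
     = 155382.

155382


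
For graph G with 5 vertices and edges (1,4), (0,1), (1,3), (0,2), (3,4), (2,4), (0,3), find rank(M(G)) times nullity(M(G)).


r(M) = |V| - c = 5 - 1 = 4.
nullity = |E| - r(M) = 7 - 4 = 3.
Product = 4 * 3 = 12.

12


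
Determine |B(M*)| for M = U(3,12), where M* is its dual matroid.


The dual of U(r,n) is U(n-r, n) = U(9,12).
Bases of U(9,12) are all (9)-element subsets.
|B(M*)| = (12 choose 9) = 220.

220


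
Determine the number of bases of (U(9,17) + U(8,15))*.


(M1+M2)* = M1* + M2*.
M1* = U(8,17), bases: C(17,8) = 24310.
M2* = U(7,15), bases: C(15,7) = 6435.
|B(M*)| = 24310 * 6435 = 156434850.

156434850


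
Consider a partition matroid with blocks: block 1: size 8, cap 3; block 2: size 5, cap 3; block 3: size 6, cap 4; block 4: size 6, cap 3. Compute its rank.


Rank of a partition matroid = sum of min(|Si|, ci) for each block.
= min(8,3) + min(5,3) + min(6,4) + min(6,3)
= 3 + 3 + 4 + 3
= 13.

13


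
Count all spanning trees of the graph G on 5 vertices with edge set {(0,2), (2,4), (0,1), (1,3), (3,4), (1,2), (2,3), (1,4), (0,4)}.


By Kirchhoff's matrix tree theorem, the number of spanning trees equals
the determinant of any cofactor of the Laplacian matrix L.
G has 5 vertices and 9 edges.
Computing the (4 x 4) cofactor determinant gives 75.

75


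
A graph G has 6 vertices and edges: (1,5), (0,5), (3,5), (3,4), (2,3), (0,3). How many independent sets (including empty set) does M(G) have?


An independent set in a graphic matroid is an acyclic edge subset.
G has 6 vertices and 6 edges.
Enumerate all 2^6 = 64 subsets, checking for acyclicity.
Total independent sets = 56.

56


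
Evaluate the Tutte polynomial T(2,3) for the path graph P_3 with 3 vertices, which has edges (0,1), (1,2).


A path on 3 vertices is a tree with 2 edges.
T(x,y) = x^(2) for any tree.
T(2,3) = 2^2 = 4.

4


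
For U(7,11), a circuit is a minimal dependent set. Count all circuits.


In U(7,11), circuits are the (8)-element subsets.
Any set of 8 elements is dependent, and removing any one element gives
an independent set of size 7, so it is a minimal dependent set.
Number of circuits = (11 choose 8) = 165.

165


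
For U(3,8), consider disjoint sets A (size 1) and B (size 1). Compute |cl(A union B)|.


|A union B| = 1 + 1 = 2 (disjoint).
In U(3,8), cl(S) = S if |S| < 3, else cl(S) = E.
Since 2 < 3, cl(A union B) = A union B.
|cl(A union B)| = 2.

2


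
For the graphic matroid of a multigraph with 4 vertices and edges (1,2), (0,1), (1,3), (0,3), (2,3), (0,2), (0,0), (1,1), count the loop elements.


In a graphic matroid, a loop is a self-loop edge (u,u) with rank 0.
Examining all 8 edges for self-loops...
Self-loops found: (0,0), (1,1)
Number of loops = 2.

2


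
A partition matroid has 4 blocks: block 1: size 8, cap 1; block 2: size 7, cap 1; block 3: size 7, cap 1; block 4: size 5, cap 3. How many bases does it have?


A basis picks exactly ci elements from block i.
Number of bases = product of C(|Si|, ci).
= C(8,1) * C(7,1) * C(7,1) * C(5,3)
= 8 * 7 * 7 * 10
= 3920.

3920


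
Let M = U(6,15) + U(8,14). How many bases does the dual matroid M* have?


(M1+M2)* = M1* + M2*.
M1* = U(9,15), bases: C(15,9) = 5005.
M2* = U(6,14), bases: C(14,6) = 3003.
|B(M*)| = 5005 * 3003 = 15030015.

15030015


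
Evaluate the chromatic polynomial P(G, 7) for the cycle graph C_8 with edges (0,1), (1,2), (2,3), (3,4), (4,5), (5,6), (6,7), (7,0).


P(C_8, k) = (k-1)^8 + (-1)^8*(k-1).
P(7) = (6)^8 + 6
= 1679616 + 6 = 1679622.

1679622


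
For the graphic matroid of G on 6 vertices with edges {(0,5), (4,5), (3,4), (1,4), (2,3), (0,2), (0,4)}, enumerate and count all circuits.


A circuit in a graphic matroid = edge set of a simple cycle.
G has 6 vertices and 7 edges.
Enumerating all minimal edge subsets forming cycles...
Total circuits found: 3.

3


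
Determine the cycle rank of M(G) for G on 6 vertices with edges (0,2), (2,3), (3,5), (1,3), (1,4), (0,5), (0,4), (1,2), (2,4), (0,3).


Cycle rank (nullity) = |E| - r(M) = |E| - (|V| - c).
|E| = 10, |V| = 6, c = 1.
Nullity = 10 - (6 - 1) = 10 - 5 = 5.

5


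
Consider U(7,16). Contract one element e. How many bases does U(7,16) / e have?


Contracting e from U(7,16) gives U(6,15).
Bases of U(6,15) = (15 choose 6) = 5005.

5005


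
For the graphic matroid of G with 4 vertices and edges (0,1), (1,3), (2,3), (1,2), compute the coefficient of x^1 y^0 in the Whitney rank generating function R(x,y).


R(x,y) = sum over A in 2^E of x^(r(E)-r(A)) * y^(|A|-r(A)).
G has 4 vertices, 4 edges. r(E) = 3.
Enumerate all 2^4 = 16 subsets.
Count subsets with r(E)-r(A)=1 and |A|-r(A)=0: 6.

6


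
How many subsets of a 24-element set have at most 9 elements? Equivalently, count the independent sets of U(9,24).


Independent sets of U(9,24) are all subsets of size <= 9.
Count = C(24,0) + C(24,1) + C(24,2) + C(24,3) + C(24,4) + C(24,5) + C(24,6) + C(24,7) + C(24,8) + C(24,9)
     = 1 + 24 + 276 + 2024 + 10626 + 42504 + 134596 + 346104 + 735471 + 1307504
     = 2579130.

2579130


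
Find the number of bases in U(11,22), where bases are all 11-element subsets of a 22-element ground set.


Bases of U(11,22) are all 11-element subsets of the 22-element ground set.
Number of bases = C(22,11).
(22 choose 11) = 705432.

705432


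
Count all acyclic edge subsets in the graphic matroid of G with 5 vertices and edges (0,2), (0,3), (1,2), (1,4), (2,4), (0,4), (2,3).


An independent set in a graphic matroid is an acyclic edge subset.
G has 5 vertices and 7 edges.
Enumerate all 2^7 = 128 subsets, checking for acyclicity.
Total independent sets = 82.

82


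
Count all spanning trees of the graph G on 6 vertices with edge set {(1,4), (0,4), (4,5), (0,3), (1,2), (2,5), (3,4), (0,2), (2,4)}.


By Kirchhoff's matrix tree theorem, the number of spanning trees equals
the determinant of any cofactor of the Laplacian matrix L.
G has 6 vertices and 9 edges.
Computing the (5 x 5) cofactor determinant gives 52.

52


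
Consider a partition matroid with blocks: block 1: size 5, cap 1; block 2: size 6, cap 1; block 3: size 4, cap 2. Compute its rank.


Rank of a partition matroid = sum of min(|Si|, ci) for each block.
= min(5,1) + min(6,1) + min(4,2)
= 1 + 1 + 2
= 4.

4


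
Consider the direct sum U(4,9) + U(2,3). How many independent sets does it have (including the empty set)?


For a direct sum, |I(M1+M2)| = |I(M1)| * |I(M2)|.
|I(U(4,9))| = sum C(9,k) for k=0..4 = 256.
|I(U(2,3))| = sum C(3,k) for k=0..2 = 7.
Total = 256 * 7 = 1792.

1792


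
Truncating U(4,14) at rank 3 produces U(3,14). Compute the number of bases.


Truncating U(4,14) to rank 3 gives U(3,14).
Bases of U(3,14) are all 3-element subsets of 14 elements.
Number of bases = C(14,3) = 14! / (3! * 11!) = 364.

364


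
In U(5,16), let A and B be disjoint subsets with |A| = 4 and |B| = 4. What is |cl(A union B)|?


|A union B| = 4 + 4 = 8 (disjoint).
In U(5,16), cl(S) = S if |S| < 5, else cl(S) = E.
Since 8 >= 5, cl(A union B) = E.
|cl(A union B)| = 16.

16


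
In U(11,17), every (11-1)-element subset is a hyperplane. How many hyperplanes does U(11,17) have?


Hyperplanes of U(11,17) are flats of rank 10.
In a uniform matroid, these are exactly the (10)-element subsets.
Count = C(17,10) = 19448.

19448


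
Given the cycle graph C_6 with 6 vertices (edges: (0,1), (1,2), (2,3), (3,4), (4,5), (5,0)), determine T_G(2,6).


T(C_6; x,y) = x + x^2 + ... + x^(5) + y.
T(2,6) = 2^1 + 2^2 + 2^3 + 2^4 + 2^5 + 6
= 2 + 4 + 8 + 16 + 32 + 6
= 68.

68


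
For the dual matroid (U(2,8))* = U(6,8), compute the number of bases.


The dual of U(r,n) is U(n-r, n) = U(6,8).
Bases of U(6,8) are all (6)-element subsets.
|B(M*)| = (8 choose 6) = 28.

28


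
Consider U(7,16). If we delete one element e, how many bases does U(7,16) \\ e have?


Deleting e from U(7,16) gives U(7,15) since n > r.
Bases of U(7,15) = C(15,7) = 6435.

6435


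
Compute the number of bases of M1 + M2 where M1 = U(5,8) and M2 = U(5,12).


Bases of a direct sum M1 + M2: |B| = |B(M1)| * |B(M2)|.
|B(U(5,8))| = C(8,5) = 56.
|B(U(5,12))| = C(12,5) = 792.
Total bases = 56 * 792 = 44352.

44352


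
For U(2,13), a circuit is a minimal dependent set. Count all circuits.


In U(2,13), circuits are the (3)-element subsets.
Any set of 3 elements is dependent, and removing any one element gives
an independent set of size 2, so it is a minimal dependent set.
Number of circuits = C(13,3) = 13! / (3! * 10!) = 286.

286


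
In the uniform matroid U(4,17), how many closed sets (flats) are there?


Flats of U(4,17): every subset of size < 4 is a flat, plus E itself.
Count = (17 choose 0) + (17 choose 1) + (17 choose 2) + (17 choose 3) + 1
     = 1 + 17 + 136 + 680 + 1
     = 835.

835


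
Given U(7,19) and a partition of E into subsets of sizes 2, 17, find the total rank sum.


r(Ai) = min(|Ai|, 7) for each part.
Sum = min(2,7) + min(17,7)
    = 2 + 7
    = 9.

9


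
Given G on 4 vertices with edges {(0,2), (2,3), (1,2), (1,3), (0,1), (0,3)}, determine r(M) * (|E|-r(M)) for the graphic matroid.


r(M) = |V| - c = 4 - 1 = 3.
nullity = |E| - r(M) = 6 - 3 = 3.
Product = 3 * 3 = 9.

9


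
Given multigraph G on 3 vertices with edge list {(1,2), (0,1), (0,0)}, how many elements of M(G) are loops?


In a graphic matroid, a loop is a self-loop edge (u,u) with rank 0.
Examining all 3 edges for self-loops...
Self-loops found: (0,0)
Number of loops = 1.

1


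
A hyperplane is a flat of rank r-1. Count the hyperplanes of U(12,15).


Hyperplanes of U(12,15) are flats of rank 11.
In a uniform matroid, these are exactly the (11)-element subsets.
Count = C(15,11) = 1365.

1365


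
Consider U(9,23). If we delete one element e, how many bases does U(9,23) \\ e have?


Deleting e from U(9,23) gives U(9,22) since n > r.
Bases of U(9,22) = C(22,9) = 497420.

497420


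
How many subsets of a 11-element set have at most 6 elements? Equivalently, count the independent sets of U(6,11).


Independent sets of U(6,11) are all subsets of size <= 6.
Count = C(11,0) + C(11,1) + C(11,2) + C(11,3) + C(11,4) + C(11,5) + C(11,6)
     = 1 + 11 + 55 + 165 + 330 + 462 + 462
     = 1486.

1486


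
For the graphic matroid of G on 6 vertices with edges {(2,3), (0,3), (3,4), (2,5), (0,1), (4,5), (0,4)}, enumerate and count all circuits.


A circuit in a graphic matroid = edge set of a simple cycle.
G has 6 vertices and 7 edges.
Enumerating all minimal edge subsets forming cycles...
Total circuits found: 3.

3


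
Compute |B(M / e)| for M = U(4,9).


Contracting e from U(4,9) gives U(3,8).
Bases of U(3,8) = (8 choose 3) = 56.

56


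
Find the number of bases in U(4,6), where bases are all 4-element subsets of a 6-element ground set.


Bases of U(4,6) are all 4-element subsets of the 6-element ground set.
Number of bases = C(6,4).
C(6,4) = (6 * 5 * 4 * 3) / (1 * 2 * 3 * 4) = 15.

15


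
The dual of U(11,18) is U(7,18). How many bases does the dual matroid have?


The dual of U(r,n) is U(n-r, n) = U(7,18).
Bases of U(7,18) are all (7)-element subsets.
|B(M*)| = C(18,7) = 18! / (7! * 11!) = 31824.

31824


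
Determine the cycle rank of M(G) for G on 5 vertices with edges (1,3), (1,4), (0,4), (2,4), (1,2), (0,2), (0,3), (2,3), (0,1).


Cycle rank (nullity) = |E| - r(M) = |E| - (|V| - c).
|E| = 9, |V| = 5, c = 1.
Nullity = 9 - (5 - 1) = 9 - 4 = 5.

5


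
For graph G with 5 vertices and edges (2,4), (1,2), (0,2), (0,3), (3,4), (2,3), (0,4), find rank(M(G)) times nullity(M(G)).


r(M) = |V| - c = 5 - 1 = 4.
nullity = |E| - r(M) = 7 - 4 = 3.
Product = 4 * 3 = 12.

12


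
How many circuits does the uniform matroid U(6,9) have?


In U(6,9), circuits are the (7)-element subsets.
Any set of 7 elements is dependent, and removing any one element gives
an independent set of size 6, so it is a minimal dependent set.
Number of circuits = C(9,7) = 9! / (7! * 2!) = 36.

36


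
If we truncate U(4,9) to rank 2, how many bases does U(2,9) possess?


Truncating U(4,9) to rank 2 gives U(2,9).
Bases of U(2,9) are all 2-element subsets of 9 elements.
Number of bases = C(9,2) = 9! / (2! * 7!) = 36.

36


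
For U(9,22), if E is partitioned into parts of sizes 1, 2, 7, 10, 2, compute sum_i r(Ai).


r(Ai) = min(|Ai|, 9) for each part.
Sum = min(1,9) + min(2,9) + min(7,9) + min(10,9) + min(2,9)
    = 1 + 2 + 7 + 9 + 2
    = 21.

21


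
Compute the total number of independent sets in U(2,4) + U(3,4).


For a direct sum, |I(M1+M2)| = |I(M1)| * |I(M2)|.
|I(U(2,4))| = sum C(4,k) for k=0..2 = 11.
|I(U(3,4))| = sum C(4,k) for k=0..3 = 15.
Total = 11 * 15 = 165.

165


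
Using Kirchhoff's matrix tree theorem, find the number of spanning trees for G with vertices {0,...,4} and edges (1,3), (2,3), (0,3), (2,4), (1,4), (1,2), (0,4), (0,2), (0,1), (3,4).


By Kirchhoff's matrix tree theorem, the number of spanning trees equals
the determinant of any cofactor of the Laplacian matrix L.
G has 5 vertices and 10 edges.
Computing the (4 x 4) cofactor determinant gives 125.

125


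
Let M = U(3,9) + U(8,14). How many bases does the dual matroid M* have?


(M1+M2)* = M1* + M2*.
M1* = U(6,9), bases: C(9,6) = 84.
M2* = U(6,14), bases: C(14,6) = 3003.
|B(M*)| = 84 * 3003 = 252252.

252252


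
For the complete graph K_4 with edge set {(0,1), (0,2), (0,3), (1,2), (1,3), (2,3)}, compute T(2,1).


T(K_4; x,y) = x^3 + 3x^2 + 4xy + 2x + y^3 + 3y^2 + 2y.
Substituting x=2, y=1:
= 8 + 12 + 8 + 4 + 1 + 3 + 2
= 38.

38


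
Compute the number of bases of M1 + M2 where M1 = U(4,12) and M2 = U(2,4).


Bases of a direct sum M1 + M2: |B| = |B(M1)| * |B(M2)|.
|B(U(4,12))| = C(12,4) = 495.
|B(U(2,4))| = C(4,2) = 6.
Total bases = 495 * 6 = 2970.

2970


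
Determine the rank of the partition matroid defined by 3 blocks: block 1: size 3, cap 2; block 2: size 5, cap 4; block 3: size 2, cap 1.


Rank of a partition matroid = sum of min(|Si|, ci) for each block.
= min(3,2) + min(5,4) + min(2,1)
= 2 + 4 + 1
= 7.

7


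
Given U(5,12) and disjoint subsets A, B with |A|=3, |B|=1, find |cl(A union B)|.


|A union B| = 3 + 1 = 4 (disjoint).
In U(5,12), cl(S) = S if |S| < 5, else cl(S) = E.
Since 4 < 5, cl(A union B) = A union B.
|cl(A union B)| = 4.

4


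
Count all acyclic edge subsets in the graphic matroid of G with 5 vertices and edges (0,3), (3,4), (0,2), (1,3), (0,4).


An independent set in a graphic matroid is an acyclic edge subset.
G has 5 vertices and 5 edges.
Enumerate all 2^5 = 32 subsets, checking for acyclicity.
Total independent sets = 28.

28


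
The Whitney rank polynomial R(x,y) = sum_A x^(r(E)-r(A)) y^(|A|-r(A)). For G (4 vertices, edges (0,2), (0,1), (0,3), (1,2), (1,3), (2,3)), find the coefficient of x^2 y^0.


R(x,y) = sum over A in 2^E of x^(r(E)-r(A)) * y^(|A|-r(A)).
G has 4 vertices, 6 edges. r(E) = 3.
Enumerate all 2^6 = 64 subsets.
Count subsets with r(E)-r(A)=2 and |A|-r(A)=0: 6.

6


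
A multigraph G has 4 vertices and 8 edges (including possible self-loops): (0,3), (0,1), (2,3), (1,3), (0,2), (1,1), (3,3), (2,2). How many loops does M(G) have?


In a graphic matroid, a loop is a self-loop edge (u,u) with rank 0.
Examining all 8 edges for self-loops...
Self-loops found: (1,1), (3,3), (2,2)
Number of loops = 3.

3


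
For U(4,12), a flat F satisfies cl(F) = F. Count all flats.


Flats of U(4,12): every subset of size < 4 is a flat, plus E itself.
Count = C(12,0) + C(12,1) + C(12,2) + C(12,3) + 1
     = 1 + 12 + 66 + 220 + 1
     = 300.

300


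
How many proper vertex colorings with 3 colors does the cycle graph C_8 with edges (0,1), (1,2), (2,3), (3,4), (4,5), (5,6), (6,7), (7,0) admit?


P(C_8, k) = (k-1)^8 + (-1)^8*(k-1).
P(3) = (2)^8 + 2
= 256 + 2 = 258.

258


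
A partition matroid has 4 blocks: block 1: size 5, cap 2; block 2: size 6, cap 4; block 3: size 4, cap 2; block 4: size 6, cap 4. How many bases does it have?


A basis picks exactly ci elements from block i.
Number of bases = product of C(|Si|, ci).
= C(5,2) * C(6,4) * C(4,2) * C(6,4)
= 10 * 15 * 6 * 15
= 13500.

13500


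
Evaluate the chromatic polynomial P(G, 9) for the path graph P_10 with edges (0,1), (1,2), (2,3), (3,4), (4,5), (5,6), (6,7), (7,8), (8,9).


P(P_10, k) = k * (k-1)^(9).
P(9) = 9 * 8^9 = 9 * 134217728 = 1207959552.

1207959552


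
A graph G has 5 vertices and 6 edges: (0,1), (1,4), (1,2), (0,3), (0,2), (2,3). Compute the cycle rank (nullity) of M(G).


Cycle rank (nullity) = |E| - r(M) = |E| - (|V| - c).
|E| = 6, |V| = 5, c = 1.
Nullity = 6 - (5 - 1) = 6 - 4 = 2.

2


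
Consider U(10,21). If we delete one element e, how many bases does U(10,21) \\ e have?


Deleting e from U(10,21) gives U(10,20) since n > r.
Bases of U(10,20) = C(20,10) = 20! / (10! * 10!) = 184756.

184756


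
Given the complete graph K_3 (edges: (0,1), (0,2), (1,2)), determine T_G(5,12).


T(K_3; x,y) = x^2 + x + y.
T(5,12) = 25 + 5 + 12 = 42.

42


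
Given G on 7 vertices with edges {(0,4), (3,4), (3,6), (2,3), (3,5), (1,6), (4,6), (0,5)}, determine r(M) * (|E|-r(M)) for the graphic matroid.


r(M) = |V| - c = 7 - 1 = 6.
nullity = |E| - r(M) = 8 - 6 = 2.
Product = 6 * 2 = 12.

12


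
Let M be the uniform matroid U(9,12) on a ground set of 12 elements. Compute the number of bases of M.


Bases of U(9,12) are all 9-element subsets of the 12-element ground set.
Number of bases = C(12,9).
C(12,9) = 12! / (9! * 3!) = 220.

220
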